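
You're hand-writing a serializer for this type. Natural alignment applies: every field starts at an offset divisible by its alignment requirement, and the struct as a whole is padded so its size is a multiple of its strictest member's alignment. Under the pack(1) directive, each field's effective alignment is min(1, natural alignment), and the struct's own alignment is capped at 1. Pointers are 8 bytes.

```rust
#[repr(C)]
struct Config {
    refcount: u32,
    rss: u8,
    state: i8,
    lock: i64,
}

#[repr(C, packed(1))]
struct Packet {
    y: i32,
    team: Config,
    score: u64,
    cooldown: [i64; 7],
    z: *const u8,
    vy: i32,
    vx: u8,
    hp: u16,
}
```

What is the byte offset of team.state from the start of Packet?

9

Config: 0..4  refcount  (4B, 4-aligned); 4..5  rss  (1B, 1-aligned); 5..6  state  (1B, 1-aligned); 6..8  -- padding (2B); 8..16  lock  (8B, 8-aligned); sizeof = 16, alignof = 8
0..4  y  (4B, 1-aligned)
4..20  team  (16B, 1-aligned)
within Config: state at 5
4 + 5 = 9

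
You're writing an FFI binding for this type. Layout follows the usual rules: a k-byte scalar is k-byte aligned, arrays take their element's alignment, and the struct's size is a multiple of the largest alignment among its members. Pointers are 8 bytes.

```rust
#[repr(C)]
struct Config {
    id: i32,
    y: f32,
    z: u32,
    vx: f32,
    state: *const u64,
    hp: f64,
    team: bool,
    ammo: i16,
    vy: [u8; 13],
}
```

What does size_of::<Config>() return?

56

id at 0 (size 4, align 4) → ends 4
y at 4 (size 4, align 4) → ends 8
z at 8 (size 4, align 4) → ends 12
vx at 12 (size 4, align 4) → ends 16
state at 16 (size 8, align 8) → ends 24
hp at 24 (size 8, align 8) → ends 32
team at 32 (size 1, align 1) → ends 33
pad 1 to align 2 for ammo
ammo at 34 (size 2, align 2) → ends 36
vy at 36 (size 13, align 1) → ends 49
tail pad 7 to reach multiple of 8
total 56 bytes, alignment 8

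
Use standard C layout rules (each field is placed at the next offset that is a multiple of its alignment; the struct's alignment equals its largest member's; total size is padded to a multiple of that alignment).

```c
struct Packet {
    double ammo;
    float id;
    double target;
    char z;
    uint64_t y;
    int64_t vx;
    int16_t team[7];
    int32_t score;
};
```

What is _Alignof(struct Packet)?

member alignments: ammo=8, id=4, target=8, z=1, y=8, vx=8, team=2, score=4
max = 8

8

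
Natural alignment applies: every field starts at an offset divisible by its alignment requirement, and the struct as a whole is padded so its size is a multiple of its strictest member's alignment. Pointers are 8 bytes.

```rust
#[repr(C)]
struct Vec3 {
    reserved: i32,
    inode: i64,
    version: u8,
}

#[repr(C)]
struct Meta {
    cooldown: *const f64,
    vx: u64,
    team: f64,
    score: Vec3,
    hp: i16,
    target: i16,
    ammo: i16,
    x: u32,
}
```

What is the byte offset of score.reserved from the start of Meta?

24

Vec3: @0: reserved [4B, align 4] → 4; +4 pad (align 8); @8: inode [8B, align 8] → 16; @16: version [1B, align 1] → 17; +7 tail pad (align 8); size 24, align 8
@0: cooldown [8B, align 8] → 8
@8: vx [8B, align 8] → 16
@16: team [8B, align 8] → 24
@24: score [24B, align 8] → 48
within Vec3: reserved at 0
24 + 0 = 24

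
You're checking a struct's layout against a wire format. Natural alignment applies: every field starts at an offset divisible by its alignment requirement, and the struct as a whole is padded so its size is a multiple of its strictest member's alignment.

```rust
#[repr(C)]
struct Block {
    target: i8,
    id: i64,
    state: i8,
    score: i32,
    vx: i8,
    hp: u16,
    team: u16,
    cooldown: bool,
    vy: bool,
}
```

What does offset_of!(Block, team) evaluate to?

28

target at 0 (size 1, align 1) → ends 1
pad 7 to align 8 for id
id at 8 (size 8, align 8) → ends 16
state at 16 (size 1, align 1) → ends 17
pad 3 to align 4 for score
score at 20 (size 4, align 4) → ends 24
vx at 24 (size 1, align 1) → ends 25
pad 1 to align 2 for hp
hp at 26 (size 2, align 2) → ends 28
team at 28 (size 2, align 2) → ends 30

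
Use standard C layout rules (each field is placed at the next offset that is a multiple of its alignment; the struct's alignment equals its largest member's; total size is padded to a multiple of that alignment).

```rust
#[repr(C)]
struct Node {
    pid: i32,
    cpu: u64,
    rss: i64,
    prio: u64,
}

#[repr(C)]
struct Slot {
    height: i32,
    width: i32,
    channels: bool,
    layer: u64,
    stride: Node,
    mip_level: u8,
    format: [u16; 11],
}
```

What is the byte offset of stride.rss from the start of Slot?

Node: pid at 0 (size 4, align 4) → ends 4; pad 4 to align 8 for cpu; cpu at 8 (size 8, align 8) → ends 16; rss at 16 (size 8, align 8) → ends 24; prio at 24 (size 8, align 8) → ends 32; total 32 bytes, alignment 8
height at 0 (size 4, align 4) → ends 4
width at 4 (size 4, align 4) → ends 8
channels at 8 (size 1, align 1) → ends 9
pad 7 to align 8 for layer
layer at 16 (size 8, align 8) → ends 24
stride at 24 (size 32, align 8) → ends 56
within Node: rss at 16
24 + 16 = 40

40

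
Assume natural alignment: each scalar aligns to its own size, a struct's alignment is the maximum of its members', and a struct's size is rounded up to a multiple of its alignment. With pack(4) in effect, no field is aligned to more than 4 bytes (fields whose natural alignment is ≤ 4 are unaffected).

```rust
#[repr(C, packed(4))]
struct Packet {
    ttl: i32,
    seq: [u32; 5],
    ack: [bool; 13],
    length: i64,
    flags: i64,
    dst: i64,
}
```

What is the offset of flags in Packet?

48

0..4  ttl  (4B, 4-aligned)
4..24  seq  (20B, 4-aligned)
24..37  ack  (13B, 1-aligned)
37..40  -- padding (3B)
40..48  length  (8B, 4-aligned)
48..56  flags  (8B, 4-aligned)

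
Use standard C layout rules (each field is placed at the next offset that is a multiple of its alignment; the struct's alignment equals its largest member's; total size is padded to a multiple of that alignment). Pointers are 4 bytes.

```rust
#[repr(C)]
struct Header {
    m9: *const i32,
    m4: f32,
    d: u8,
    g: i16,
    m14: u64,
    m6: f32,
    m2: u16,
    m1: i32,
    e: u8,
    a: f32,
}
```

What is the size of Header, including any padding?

@0: m9 [4B, align 4] → 4
@4: m4 [4B, align 4] → 8
@8: d [1B, align 1] → 9
+1 pad (align 2)
@10: g [2B, align 2] → 12
+4 pad (align 8)
@16: m14 [8B, align 8] → 24
@24: m6 [4B, align 4] → 28
@28: m2 [2B, align 2] → 30
+2 pad (align 4)
@32: m1 [4B, align 4] → 36
@36: e [1B, align 1] → 37
+3 pad (align 4)
@40: a [4B, align 4] → 44
+4 tail pad (align 8)
size 48, align 8

48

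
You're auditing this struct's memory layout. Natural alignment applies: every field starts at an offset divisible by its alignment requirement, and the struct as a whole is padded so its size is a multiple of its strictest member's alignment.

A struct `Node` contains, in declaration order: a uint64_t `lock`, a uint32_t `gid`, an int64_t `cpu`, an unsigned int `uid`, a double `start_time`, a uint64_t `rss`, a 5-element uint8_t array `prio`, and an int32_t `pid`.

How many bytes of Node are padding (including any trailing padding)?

0..8  lock  (8B, 8-aligned)
8..12  gid  (4B, 4-aligned)
12..16  -- padding (4B)
16..24  cpu  (8B, 8-aligned)
24..28  uid  (4B, 4-aligned)
28..32  -- padding (4B)
32..40  start_time  (8B, 8-aligned)
40..48  rss  (8B, 8-aligned)
48..53  prio  (5B, 1-aligned)
53..56  -- padding (3B)
56..60  pid  (4B, 4-aligned)
60..64  -- tail padding (4B)
sizeof = 64, alignof = 8
data bytes 49, size 64 → padding 15

15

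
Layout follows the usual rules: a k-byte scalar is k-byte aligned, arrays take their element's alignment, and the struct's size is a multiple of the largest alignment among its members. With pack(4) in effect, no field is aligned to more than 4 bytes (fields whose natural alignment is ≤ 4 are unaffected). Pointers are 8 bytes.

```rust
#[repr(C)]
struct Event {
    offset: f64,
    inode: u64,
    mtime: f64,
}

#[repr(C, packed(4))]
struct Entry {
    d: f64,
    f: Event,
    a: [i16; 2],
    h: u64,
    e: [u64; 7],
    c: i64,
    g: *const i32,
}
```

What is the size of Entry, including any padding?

Event: offset at 0 (size 8, align 8) → ends 8; inode at 8 (size 8, align 8) → ends 16; mtime at 16 (size 8, align 8) → ends 24; total 24 bytes, alignment 8
d at 0 (size 8, align 4) → ends 8
f at 8 (size 24, align 4) → ends 32
a at 32 (size 4, align 2) → ends 36
h at 36 (size 8, align 4) → ends 44
e at 44 (size 56, align 4) → ends 100
c at 100 (size 8, align 4) → ends 108
g at 108 (size 8, align 4) → ends 116
total 116 bytes, alignment 4

116 bytes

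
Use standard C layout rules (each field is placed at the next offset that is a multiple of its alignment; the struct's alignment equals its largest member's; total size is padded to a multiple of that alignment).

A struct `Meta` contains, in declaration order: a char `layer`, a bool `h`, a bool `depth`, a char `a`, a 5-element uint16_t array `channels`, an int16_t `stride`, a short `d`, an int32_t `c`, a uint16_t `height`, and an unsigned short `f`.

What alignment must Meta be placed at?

member alignments: layer=1, h=1, depth=1, a=1, channels=2, stride=2, d=2, c=4, height=2, f=2
max = 4

4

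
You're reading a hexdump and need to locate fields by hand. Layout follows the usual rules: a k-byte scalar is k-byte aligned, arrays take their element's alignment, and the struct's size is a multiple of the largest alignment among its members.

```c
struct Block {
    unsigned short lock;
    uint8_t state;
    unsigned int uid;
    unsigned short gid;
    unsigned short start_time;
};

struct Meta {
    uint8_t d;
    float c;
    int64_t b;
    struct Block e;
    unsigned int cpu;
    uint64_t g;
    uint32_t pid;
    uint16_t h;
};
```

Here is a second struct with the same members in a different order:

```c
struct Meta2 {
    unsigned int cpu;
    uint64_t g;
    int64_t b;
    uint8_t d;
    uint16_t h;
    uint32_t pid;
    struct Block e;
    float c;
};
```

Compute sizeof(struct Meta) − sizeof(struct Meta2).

Block: 0..2  lock  (2B, 2-aligned); 2..3  state  (1B, 1-aligned); 3..4  -- padding (1B); 4..8  uid  (4B, 4-aligned); 8..10  gid  (2B, 2-aligned); 10..12  start_time  (2B, 2-aligned); sizeof = 12, alignof = 4
0..1  d  (1B, 1-aligned)
1..4  -- padding (3B)
4..8  c  (4B, 4-aligned)
8..16  b  (8B, 8-aligned)
16..28  e  (12B, 4-aligned)
28..32  cpu  (4B, 4-aligned)
32..40  g  (8B, 8-aligned)
40..44  pid  (4B, 4-aligned)
44..46  h  (2B, 2-aligned)
46..48  -- tail padding (2B)
sizeof = 48, alignof = 8
— Meta2 —
0..4  cpu  (4B, 4-aligned)
4..8  -- padding (4B)
8..16  g  (8B, 8-aligned)
16..24  b  (8B, 8-aligned)
24..25  d  (1B, 1-aligned)
25..26  -- padding (1B)
26..28  h  (2B, 2-aligned)
28..32  pid  (4B, 4-aligned)
32..44  e  (12B, 4-aligned)
44..48  c  (4B, 4-aligned)
sizeof = 48, alignof = 8
48 − 48 = 0

0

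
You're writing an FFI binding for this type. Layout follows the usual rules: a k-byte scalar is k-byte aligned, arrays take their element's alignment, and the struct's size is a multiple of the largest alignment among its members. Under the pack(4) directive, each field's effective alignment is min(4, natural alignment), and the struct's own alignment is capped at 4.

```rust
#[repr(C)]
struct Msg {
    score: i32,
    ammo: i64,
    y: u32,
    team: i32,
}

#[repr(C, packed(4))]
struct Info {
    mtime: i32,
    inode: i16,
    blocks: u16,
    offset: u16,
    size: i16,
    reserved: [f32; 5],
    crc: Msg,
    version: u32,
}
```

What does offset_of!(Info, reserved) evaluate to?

12

Msg: 0..4  score  (4B, 4-aligned); 4..8  -- padding (4B); 8..16  ammo  (8B, 8-aligned); 16..20  y  (4B, 4-aligned); 20..24  team  (4B, 4-aligned); sizeof = 24, alignof = 8
0..4  mtime  (4B, 4-aligned)
4..6  inode  (2B, 2-aligned)
6..8  blocks  (2B, 2-aligned)
8..10  offset  (2B, 2-aligned)
10..12  size  (2B, 2-aligned)
12..32  reserved  (20B, 4-aligned)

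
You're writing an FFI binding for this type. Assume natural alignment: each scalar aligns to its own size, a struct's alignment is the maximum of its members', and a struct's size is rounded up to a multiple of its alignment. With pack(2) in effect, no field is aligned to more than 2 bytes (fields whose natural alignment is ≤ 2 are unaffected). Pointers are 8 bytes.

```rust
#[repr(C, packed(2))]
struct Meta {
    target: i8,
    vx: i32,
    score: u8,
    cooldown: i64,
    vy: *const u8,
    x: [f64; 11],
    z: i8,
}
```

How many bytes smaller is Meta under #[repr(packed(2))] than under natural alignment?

natural layout:
  0..1  target  (1B, 1-aligned)
  1..4  -- padding (3B)
  4..8  vx  (4B, 4-aligned)
  8..9  score  (1B, 1-aligned)
  9..16  -- padding (7B)
  16..24  cooldown  (8B, 8-aligned)
  24..32  vy  (8B, 8-aligned)
  32..120  x  (88B, 8-aligned)
  120..121  z  (1B, 1-aligned)
  121..128  -- tail padding (7B)
  sizeof = 128, alignof = 8
packed(2) layout:
  0..1  target  (1B, 1-aligned)
  1..2  -- padding (1B)
  2..6  vx  (4B, 2-aligned)
  6..7  score  (1B, 1-aligned)
  7..8  -- padding (1B)
  8..16  cooldown  (8B, 2-aligned)
  16..24  vy  (8B, 2-aligned)
  24..112  x  (88B, 2-aligned)
  112..113  z  (1B, 1-aligned)
  113..114  -- tail padding (1B)
  sizeof = 114, alignof = 2
128 − 114 = 14

14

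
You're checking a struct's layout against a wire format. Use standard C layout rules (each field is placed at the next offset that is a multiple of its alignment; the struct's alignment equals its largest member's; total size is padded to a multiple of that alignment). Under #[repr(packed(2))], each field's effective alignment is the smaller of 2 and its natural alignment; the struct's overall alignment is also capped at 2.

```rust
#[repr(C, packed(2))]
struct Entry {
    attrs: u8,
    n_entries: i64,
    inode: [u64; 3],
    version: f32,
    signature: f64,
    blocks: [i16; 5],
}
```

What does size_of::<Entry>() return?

56 bytes

@0: attrs [1B, align 1] → 1
+1 pad (align 2)
@2: n_entries [8B, align 2] → 10
@10: inode [24B, align 2] → 34
@34: version [4B, align 2] → 38
@38: signature [8B, align 2] → 46
@46: blocks [10B, align 2] → 56
size 56, align 2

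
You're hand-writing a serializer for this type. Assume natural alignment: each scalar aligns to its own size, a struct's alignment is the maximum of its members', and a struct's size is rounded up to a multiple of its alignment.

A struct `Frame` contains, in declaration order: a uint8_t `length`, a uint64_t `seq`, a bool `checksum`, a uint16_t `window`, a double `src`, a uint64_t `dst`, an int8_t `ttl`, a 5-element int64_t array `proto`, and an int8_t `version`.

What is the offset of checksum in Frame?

16

@0: length [1B, align 1] → 1
+7 pad (align 8)
@8: seq [8B, align 8] → 16
@16: checksum [1B, align 1] → 17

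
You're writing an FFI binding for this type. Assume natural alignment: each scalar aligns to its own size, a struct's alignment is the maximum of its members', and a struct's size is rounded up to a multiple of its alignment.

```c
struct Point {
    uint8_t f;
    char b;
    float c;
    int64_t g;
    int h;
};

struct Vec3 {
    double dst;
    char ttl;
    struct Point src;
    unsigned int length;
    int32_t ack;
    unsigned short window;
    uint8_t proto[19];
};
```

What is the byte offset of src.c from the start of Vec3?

20

Point: f at 0 (size 1, align 1) → ends 1; b at 1 (size 1, align 1) → ends 2; pad 2 to align 4 for c; c at 4 (size 4, align 4) → ends 8; g at 8 (size 8, align 8) → ends 16; h at 16 (size 4, align 4) → ends 20; tail pad 4 to reach multiple of 8; total 24 bytes, alignment 8
dst at 0 (size 8, align 8) → ends 8
ttl at 8 (size 1, align 1) → ends 9
pad 7 to align 8 for src
src at 16 (size 24, align 8) → ends 40
within Point: c at 4
16 + 4 = 20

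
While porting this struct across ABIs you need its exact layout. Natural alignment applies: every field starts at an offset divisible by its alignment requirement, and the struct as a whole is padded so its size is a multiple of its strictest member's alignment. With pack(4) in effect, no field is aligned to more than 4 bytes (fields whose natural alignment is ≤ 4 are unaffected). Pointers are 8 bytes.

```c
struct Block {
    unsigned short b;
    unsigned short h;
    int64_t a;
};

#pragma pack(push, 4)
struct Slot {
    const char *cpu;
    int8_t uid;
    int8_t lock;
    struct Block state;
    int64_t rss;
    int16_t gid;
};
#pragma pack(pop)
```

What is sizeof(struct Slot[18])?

720

Block: @0: b [2B, align 2] → 2; @2: h [2B, align 2] → 4; +4 pad (align 8); @8: a [8B, align 8] → 16; size 16, align 8
@0: cpu [8B, align 4] → 8
@8: uid [1B, align 1] → 9
@9: lock [1B, align 1] → 10
+2 pad (align 4)
@12: state [16B, align 4] → 28
@28: rss [8B, align 4] → 36
@36: gid [2B, align 2] → 38
+2 tail pad (align 4)
size 40, align 4
array of 18: 18 × 40 = 720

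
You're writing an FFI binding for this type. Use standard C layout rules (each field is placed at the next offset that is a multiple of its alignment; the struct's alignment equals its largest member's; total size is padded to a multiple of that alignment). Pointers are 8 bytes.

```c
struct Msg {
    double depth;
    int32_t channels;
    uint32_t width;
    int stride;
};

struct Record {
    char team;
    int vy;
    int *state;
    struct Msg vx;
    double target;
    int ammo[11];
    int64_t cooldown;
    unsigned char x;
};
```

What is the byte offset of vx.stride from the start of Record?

32

Msg: @0: depth [8B, align 8] → 8; @8: channels [4B, align 4] → 12; @12: width [4B, align 4] → 16; @16: stride [4B, align 4] → 20; +4 tail pad (align 8); size 24, align 8
@0: team [1B, align 1] → 1
+3 pad (align 4)
@4: vy [4B, align 4] → 8
@8: state [8B, align 8] → 16
@16: vx [24B, align 8] → 40
within Msg: stride at 16
16 + 16 = 32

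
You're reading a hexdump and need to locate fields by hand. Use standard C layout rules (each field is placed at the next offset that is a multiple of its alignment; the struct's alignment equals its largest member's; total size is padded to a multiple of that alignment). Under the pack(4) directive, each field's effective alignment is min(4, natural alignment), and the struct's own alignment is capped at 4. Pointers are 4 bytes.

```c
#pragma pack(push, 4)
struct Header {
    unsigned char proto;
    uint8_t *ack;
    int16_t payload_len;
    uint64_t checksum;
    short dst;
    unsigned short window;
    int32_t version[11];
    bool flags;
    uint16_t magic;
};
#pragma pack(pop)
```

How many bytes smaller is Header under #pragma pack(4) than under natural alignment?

natural layout:
  0..1  proto  (1B, 1-aligned)
  1..4  -- padding (3B)
  4..8  ack  (4B, 4-aligned)
  8..10  payload_len  (2B, 2-aligned)
  10..16  -- padding (6B)
  16..24  checksum  (8B, 8-aligned)
  24..26  dst  (2B, 2-aligned)
  26..28  window  (2B, 2-aligned)
  28..72  version  (44B, 4-aligned)
  72..73  flags  (1B, 1-aligned)
  73..74  -- padding (1B)
  74..76  magic  (2B, 2-aligned)
  76..80  -- tail padding (4B)
  sizeof = 80, alignof = 8
packed(4) layout:
  0..1  proto  (1B, 1-aligned)
  1..4  -- padding (3B)
  4..8  ack  (4B, 4-aligned)
  8..10  payload_len  (2B, 2-aligned)
  10..12  -- padding (2B)
  12..20  checksum  (8B, 4-aligned)
  20..22  dst  (2B, 2-aligned)
  22..24  window  (2B, 2-aligned)
  24..68  version  (44B, 4-aligned)
  68..69  flags  (1B, 1-aligned)
  69..70  -- padding (1B)
  70..72  magic  (2B, 2-aligned)
  sizeof = 72, alignof = 4
80 − 72 = 8

8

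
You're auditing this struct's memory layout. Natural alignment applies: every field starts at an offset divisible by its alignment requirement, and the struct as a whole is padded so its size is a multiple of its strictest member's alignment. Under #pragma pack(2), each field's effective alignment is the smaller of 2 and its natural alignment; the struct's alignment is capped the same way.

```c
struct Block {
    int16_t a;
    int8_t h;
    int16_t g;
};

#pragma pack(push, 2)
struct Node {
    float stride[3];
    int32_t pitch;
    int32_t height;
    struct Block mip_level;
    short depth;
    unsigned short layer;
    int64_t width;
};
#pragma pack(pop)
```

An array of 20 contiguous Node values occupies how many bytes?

Block: @0: a [2B, align 2] → 2; @2: h [1B, align 1] → 3; +1 pad (align 2); @4: g [2B, align 2] → 6; size 6, align 2
@0: stride [12B, align 2] → 12
@12: pitch [4B, align 2] → 16
@16: height [4B, align 2] → 20
@20: mip_level [6B, align 2] → 26
@26: depth [2B, align 2] → 28
@28: layer [2B, align 2] → 30
@30: width [8B, align 2] → 38
size 38, align 2
array of 20: 20 × 38 = 760

760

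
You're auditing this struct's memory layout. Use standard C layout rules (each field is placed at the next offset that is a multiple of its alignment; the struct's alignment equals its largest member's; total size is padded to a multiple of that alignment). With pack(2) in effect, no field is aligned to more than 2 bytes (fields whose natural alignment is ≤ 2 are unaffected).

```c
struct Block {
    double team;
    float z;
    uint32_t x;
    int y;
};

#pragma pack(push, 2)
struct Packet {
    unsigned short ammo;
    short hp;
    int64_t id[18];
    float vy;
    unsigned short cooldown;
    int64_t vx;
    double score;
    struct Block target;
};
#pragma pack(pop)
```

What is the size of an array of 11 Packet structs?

2134

Block: 0..8  team  (8B, 8-aligned); 8..12  z  (4B, 4-aligned); 12..16  x  (4B, 4-aligned); 16..20  y  (4B, 4-aligned); 20..24  -- tail padding (4B); sizeof = 24, alignof = 8
0..2  ammo  (2B, 2-aligned)
2..4  hp  (2B, 2-aligned)
4..148  id  (144B, 2-aligned)
148..152  vy  (4B, 2-aligned)
152..154  cooldown  (2B, 2-aligned)
154..162  vx  (8B, 2-aligned)
162..170  score  (8B, 2-aligned)
170..194  target  (24B, 2-aligned)
sizeof = 194, alignof = 2
array of 11: 11 × 194 = 2134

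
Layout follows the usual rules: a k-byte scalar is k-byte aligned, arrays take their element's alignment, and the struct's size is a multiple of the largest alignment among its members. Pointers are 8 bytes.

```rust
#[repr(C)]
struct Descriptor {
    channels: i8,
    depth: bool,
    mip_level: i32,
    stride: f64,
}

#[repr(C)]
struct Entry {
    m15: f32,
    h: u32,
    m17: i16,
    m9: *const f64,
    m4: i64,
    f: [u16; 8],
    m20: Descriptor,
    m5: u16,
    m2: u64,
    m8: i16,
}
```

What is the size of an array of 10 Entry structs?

Descriptor: @0: channels [1B, align 1] → 1; @1: depth [1B, align 1] → 2; +2 pad (align 4); @4: mip_level [4B, align 4] → 8; @8: stride [8B, align 8] → 16; size 16, align 8
@0: m15 [4B, align 4] → 4
@4: h [4B, align 4] → 8
@8: m17 [2B, align 2] → 10
+6 pad (align 8)
@16: m9 [8B, align 8] → 24
@24: m4 [8B, align 8] → 32
@32: f [16B, align 2] → 48
@48: m20 [16B, align 8] → 64
@64: m5 [2B, align 2] → 66
+6 pad (align 8)
@72: m2 [8B, align 8] → 80
@80: m8 [2B, align 2] → 82
+6 tail pad (align 8)
size 88, align 8
array of 10: 10 × 88 = 880

880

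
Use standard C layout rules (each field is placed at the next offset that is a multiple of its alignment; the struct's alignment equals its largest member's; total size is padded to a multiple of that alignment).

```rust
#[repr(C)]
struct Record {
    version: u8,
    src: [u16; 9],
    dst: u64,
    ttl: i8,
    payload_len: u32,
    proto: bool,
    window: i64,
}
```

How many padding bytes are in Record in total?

0..1  version  (1B, 1-aligned)
1..2  -- padding (1B)
2..20  src  (18B, 2-aligned)
20..24  -- padding (4B)
24..32  dst  (8B, 8-aligned)
32..33  ttl  (1B, 1-aligned)
33..36  -- padding (3B)
36..40  payload_len  (4B, 4-aligned)
40..41  proto  (1B, 1-aligned)
41..48  -- padding (7B)
48..56  window  (8B, 8-aligned)
sizeof = 56, alignof = 8
data bytes 41, size 56 → padding 15

15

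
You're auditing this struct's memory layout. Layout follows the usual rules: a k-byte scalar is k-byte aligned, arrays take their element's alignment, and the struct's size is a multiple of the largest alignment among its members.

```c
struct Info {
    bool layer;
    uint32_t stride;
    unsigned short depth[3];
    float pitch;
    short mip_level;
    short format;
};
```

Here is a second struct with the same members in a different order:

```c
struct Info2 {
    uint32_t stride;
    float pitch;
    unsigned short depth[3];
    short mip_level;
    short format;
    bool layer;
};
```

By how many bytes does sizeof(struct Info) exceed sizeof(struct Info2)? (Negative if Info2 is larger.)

4

0..1  layer  (1B, 1-aligned)
1..4  -- padding (3B)
4..8  stride  (4B, 4-aligned)
8..14  depth  (6B, 2-aligned)
14..16  -- padding (2B)
16..20  pitch  (4B, 4-aligned)
20..22  mip_level  (2B, 2-aligned)
22..24  format  (2B, 2-aligned)
sizeof = 24, alignof = 4
— Info2 —
0..4  stride  (4B, 4-aligned)
4..8  pitch  (4B, 4-aligned)
8..14  depth  (6B, 2-aligned)
14..16  mip_level  (2B, 2-aligned)
16..18  format  (2B, 2-aligned)
18..19  layer  (1B, 1-aligned)
19..20  -- tail padding (1B)
sizeof = 20, alignof = 4
24 − 20 = 4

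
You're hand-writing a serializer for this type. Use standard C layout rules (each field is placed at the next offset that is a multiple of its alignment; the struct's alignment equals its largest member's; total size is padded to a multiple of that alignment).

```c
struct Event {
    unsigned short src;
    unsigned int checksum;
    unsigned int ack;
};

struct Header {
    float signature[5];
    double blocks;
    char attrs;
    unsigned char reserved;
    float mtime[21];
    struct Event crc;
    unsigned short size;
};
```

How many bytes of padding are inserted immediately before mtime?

Event: src at 0 (size 2, align 2) → ends 2; pad 2 to align 4 for checksum; checksum at 4 (size 4, align 4) → ends 8; ack at 8 (size 4, align 4) → ends 12; total 12 bytes, alignment 4
signature at 0 (size 20, align 4) → ends 20
pad 4 to align 8 for blocks
blocks at 24 (size 8, align 8) → ends 32
attrs at 32 (size 1, align 1) → ends 33
reserved at 33 (size 1, align 1) → ends 34
pad 2 to align 4 for mtime
mtime at 36 (size 84, align 4) → ends 120

2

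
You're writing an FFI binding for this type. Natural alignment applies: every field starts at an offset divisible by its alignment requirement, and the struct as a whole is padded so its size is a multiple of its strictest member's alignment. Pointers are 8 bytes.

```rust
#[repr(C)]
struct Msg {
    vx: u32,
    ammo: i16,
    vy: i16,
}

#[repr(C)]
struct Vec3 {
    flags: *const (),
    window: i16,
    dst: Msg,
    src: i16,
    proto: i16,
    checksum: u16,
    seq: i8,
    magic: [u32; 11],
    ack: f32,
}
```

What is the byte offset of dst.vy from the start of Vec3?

18

Msg: @0: vx [4B, align 4] → 4; @4: ammo [2B, align 2] → 6; @6: vy [2B, align 2] → 8; size 8, align 4
@0: flags [8B, align 8] → 8
@8: window [2B, align 2] → 10
+2 pad (align 4)
@12: dst [8B, align 4] → 20
within Msg: vy at 6
12 + 6 = 18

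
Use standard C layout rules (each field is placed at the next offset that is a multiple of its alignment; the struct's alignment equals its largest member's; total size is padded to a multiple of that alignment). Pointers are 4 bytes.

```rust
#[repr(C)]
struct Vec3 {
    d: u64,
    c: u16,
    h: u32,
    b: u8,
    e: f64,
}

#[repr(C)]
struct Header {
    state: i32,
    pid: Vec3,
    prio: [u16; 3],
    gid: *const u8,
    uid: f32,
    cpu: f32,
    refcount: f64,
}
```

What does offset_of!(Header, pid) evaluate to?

8

Vec3: d at 0 (size 8, align 8) → ends 8; c at 8 (size 2, align 2) → ends 10; pad 2 to align 4 for h; h at 12 (size 4, align 4) → ends 16; b at 16 (size 1, align 1) → ends 17; pad 7 to align 8 for e; e at 24 (size 8, align 8) → ends 32; total 32 bytes, alignment 8
state at 0 (size 4, align 4) → ends 4
pad 4 to align 8 for pid
pid at 8 (size 32, align 8) → ends 40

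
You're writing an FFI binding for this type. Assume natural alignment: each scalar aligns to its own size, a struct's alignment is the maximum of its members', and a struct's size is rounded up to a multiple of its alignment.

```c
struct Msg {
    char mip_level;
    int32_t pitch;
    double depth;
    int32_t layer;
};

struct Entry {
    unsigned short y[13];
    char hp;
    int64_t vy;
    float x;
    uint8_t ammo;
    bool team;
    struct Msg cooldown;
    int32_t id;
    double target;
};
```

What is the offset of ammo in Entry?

44

Msg: @0: mip_level [1B, align 1] → 1; +3 pad (align 4); @4: pitch [4B, align 4] → 8; @8: depth [8B, align 8] → 16; @16: layer [4B, align 4] → 20; +4 tail pad (align 8); size 24, align 8
@0: y [26B, align 2] → 26
@26: hp [1B, align 1] → 27
+5 pad (align 8)
@32: vy [8B, align 8] → 40
@40: x [4B, align 4] → 44
@44: ammo [1B, align 1] → 45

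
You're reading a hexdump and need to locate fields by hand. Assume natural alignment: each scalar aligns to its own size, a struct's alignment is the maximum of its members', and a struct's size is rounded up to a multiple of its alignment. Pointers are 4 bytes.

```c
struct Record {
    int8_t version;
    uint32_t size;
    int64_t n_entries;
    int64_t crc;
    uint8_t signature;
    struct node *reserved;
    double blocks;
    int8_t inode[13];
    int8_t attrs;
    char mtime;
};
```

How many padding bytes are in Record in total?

7

@0: version [1B, align 1] → 1
+3 pad (align 4)
@4: size [4B, align 4] → 8
@8: n_entries [8B, align 8] → 16
@16: crc [8B, align 8] → 24
@24: signature [1B, align 1] → 25
+3 pad (align 4)
@28: reserved [4B, align 4] → 32
@32: blocks [8B, align 8] → 40
@40: inode [13B, align 1] → 53
@53: attrs [1B, align 1] → 54
@54: mtime [1B, align 1] → 55
+1 tail pad (align 8)
size 56, align 8
data bytes 49, size 56 → padding 7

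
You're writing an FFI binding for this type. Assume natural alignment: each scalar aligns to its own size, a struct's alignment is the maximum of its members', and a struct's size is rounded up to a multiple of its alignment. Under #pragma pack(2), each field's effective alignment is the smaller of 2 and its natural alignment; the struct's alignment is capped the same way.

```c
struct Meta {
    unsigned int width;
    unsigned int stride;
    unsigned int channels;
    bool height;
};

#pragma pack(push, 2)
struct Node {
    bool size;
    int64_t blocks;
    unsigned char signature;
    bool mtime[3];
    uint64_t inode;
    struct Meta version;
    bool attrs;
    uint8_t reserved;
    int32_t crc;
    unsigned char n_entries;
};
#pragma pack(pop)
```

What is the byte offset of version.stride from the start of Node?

Meta: @0: width [4B, align 4] → 4; @4: stride [4B, align 4] → 8; @8: channels [4B, align 4] → 12; @12: height [1B, align 1] → 13; +3 tail pad (align 4); size 16, align 4
@0: size [1B, align 1] → 1
+1 pad (align 2)
@2: blocks [8B, align 2] → 10
@10: signature [1B, align 1] → 11
@11: mtime [3B, align 1] → 14
@14: inode [8B, align 2] → 22
@22: version [16B, align 2] → 38
within Meta: stride at 4
22 + 4 = 26

26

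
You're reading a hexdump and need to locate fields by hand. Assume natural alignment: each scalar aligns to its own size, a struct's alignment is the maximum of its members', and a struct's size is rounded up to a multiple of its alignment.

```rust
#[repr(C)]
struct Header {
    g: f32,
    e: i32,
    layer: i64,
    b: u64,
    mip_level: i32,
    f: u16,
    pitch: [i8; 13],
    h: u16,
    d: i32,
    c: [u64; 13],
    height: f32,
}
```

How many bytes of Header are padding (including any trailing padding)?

11

0..4  g  (4B, 4-aligned)
4..8  e  (4B, 4-aligned)
8..16  layer  (8B, 8-aligned)
16..24  b  (8B, 8-aligned)
24..28  mip_level  (4B, 4-aligned)
28..30  f  (2B, 2-aligned)
30..43  pitch  (13B, 1-aligned)
43..44  -- padding (1B)
44..46  h  (2B, 2-aligned)
46..48  -- padding (2B)
48..52  d  (4B, 4-aligned)
52..56  -- padding (4B)
56..160  c  (104B, 8-aligned)
160..164  height  (4B, 4-aligned)
164..168  -- tail padding (4B)
sizeof = 168, alignof = 8
data bytes 157, size 168 → padding 11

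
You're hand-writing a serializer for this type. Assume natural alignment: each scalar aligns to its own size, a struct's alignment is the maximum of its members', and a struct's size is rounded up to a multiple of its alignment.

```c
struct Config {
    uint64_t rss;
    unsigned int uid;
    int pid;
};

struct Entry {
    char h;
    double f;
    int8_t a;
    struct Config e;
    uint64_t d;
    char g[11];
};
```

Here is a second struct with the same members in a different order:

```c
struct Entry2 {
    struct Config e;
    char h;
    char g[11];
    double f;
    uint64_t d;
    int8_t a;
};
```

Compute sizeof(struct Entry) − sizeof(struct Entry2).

8

Config: 0..8  rss  (8B, 8-aligned); 8..12  uid  (4B, 4-aligned); 12..16  pid  (4B, 4-aligned); sizeof = 16, alignof = 8
0..1  h  (1B, 1-aligned)
1..8  -- padding (7B)
8..16  f  (8B, 8-aligned)
16..17  a  (1B, 1-aligned)
17..24  -- padding (7B)
24..40  e  (16B, 8-aligned)
40..48  d  (8B, 8-aligned)
48..59  g  (11B, 1-aligned)
59..64  -- tail padding (5B)
sizeof = 64, alignof = 8
— Entry2 —
0..16  e  (16B, 8-aligned)
16..17  h  (1B, 1-aligned)
17..28  g  (11B, 1-aligned)
28..32  -- padding (4B)
32..40  f  (8B, 8-aligned)
40..48  d  (8B, 8-aligned)
48..49  a  (1B, 1-aligned)
49..56  -- tail padding (7B)
sizeof = 56, alignof = 8
64 − 56 = 8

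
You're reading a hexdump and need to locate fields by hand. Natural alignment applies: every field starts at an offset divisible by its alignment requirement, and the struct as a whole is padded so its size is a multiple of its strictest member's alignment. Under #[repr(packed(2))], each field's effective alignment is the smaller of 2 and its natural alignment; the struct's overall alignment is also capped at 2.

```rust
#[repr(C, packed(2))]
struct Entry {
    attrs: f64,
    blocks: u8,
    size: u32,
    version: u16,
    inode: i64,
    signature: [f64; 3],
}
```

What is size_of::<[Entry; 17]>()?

0..8  attrs  (8B, 2-aligned)
8..9  blocks  (1B, 1-aligned)
9..10  -- padding (1B)
10..14  size  (4B, 2-aligned)
14..16  version  (2B, 2-aligned)
16..24  inode  (8B, 2-aligned)
24..48  signature  (24B, 2-aligned)
sizeof = 48, alignof = 2
array of 17: 17 × 48 = 816

816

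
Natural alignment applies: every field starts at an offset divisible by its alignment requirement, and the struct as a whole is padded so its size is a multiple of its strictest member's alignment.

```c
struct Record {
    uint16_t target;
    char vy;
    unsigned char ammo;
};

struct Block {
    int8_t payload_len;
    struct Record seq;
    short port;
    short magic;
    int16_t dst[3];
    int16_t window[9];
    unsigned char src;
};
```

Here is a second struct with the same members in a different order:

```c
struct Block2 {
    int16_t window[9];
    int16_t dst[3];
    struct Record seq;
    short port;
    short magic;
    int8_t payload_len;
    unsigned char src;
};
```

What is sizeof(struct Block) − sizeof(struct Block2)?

Record: target at 0 (size 2, align 2) → ends 2; vy at 2 (size 1, align 1) → ends 3; ammo at 3 (size 1, align 1) → ends 4; total 4 bytes, alignment 2
payload_len at 0 (size 1, align 1) → ends 1
pad 1 to align 2 for seq
seq at 2 (size 4, align 2) → ends 6
port at 6 (size 2, align 2) → ends 8
magic at 8 (size 2, align 2) → ends 10
dst at 10 (size 6, align 2) → ends 16
window at 16 (size 18, align 2) → ends 34
src at 34 (size 1, align 1) → ends 35
tail pad 1 to reach multiple of 2
total 36 bytes, alignment 2
— Block2 —
window at 0 (size 18, align 2) → ends 18
dst at 18 (size 6, align 2) → ends 24
seq at 24 (size 4, align 2) → ends 28
port at 28 (size 2, align 2) → ends 30
magic at 30 (size 2, align 2) → ends 32
payload_len at 32 (size 1, align 1) → ends 33
src at 33 (size 1, align 1) → ends 34
total 34 bytes, alignment 2
36 − 34 = 2

2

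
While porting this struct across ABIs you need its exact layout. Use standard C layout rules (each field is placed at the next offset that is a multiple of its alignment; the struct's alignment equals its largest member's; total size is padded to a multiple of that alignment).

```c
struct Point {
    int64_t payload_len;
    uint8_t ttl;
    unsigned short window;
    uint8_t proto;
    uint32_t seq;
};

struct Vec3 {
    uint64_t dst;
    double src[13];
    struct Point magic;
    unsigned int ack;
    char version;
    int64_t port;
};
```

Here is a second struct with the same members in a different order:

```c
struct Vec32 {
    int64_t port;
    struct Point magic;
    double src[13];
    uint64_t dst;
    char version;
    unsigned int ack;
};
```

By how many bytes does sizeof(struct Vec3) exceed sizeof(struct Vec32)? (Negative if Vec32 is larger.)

0

Point: payload_len at 0 (size 8, align 8) → ends 8; ttl at 8 (size 1, align 1) → ends 9; pad 1 to align 2 for window; window at 10 (size 2, align 2) → ends 12; proto at 12 (size 1, align 1) → ends 13; pad 3 to align 4 for seq; seq at 16 (size 4, align 4) → ends 20; tail pad 4 to reach multiple of 8; total 24 bytes, alignment 8
dst at 0 (size 8, align 8) → ends 8
src at 8 (size 104, align 8) → ends 112
magic at 112 (size 24, align 8) → ends 136
ack at 136 (size 4, align 4) → ends 140
version at 140 (size 1, align 1) → ends 141
pad 3 to align 8 for port
port at 144 (size 8, align 8) → ends 152
total 152 bytes, alignment 8
— Vec32 —
port at 0 (size 8, align 8) → ends 8
magic at 8 (size 24, align 8) → ends 32
src at 32 (size 104, align 8) → ends 136
dst at 136 (size 8, align 8) → ends 144
version at 144 (size 1, align 1) → ends 145
pad 3 to align 4 for ack
ack at 148 (size 4, align 4) → ends 152
total 152 bytes, alignment 8
152 − 152 = 0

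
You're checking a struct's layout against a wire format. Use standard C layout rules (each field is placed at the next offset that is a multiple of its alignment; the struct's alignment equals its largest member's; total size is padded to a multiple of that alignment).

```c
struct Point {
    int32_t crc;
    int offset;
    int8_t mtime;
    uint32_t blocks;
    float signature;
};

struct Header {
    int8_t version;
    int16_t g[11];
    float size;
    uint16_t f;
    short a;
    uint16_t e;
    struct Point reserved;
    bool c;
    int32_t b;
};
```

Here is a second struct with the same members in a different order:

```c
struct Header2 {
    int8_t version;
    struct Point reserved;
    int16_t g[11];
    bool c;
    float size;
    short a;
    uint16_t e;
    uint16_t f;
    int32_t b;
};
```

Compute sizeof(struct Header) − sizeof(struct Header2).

0

Point: 0..4  crc  (4B, 4-aligned); 4..8  offset  (4B, 4-aligned); 8..9  mtime  (1B, 1-aligned); 9..12  -- padding (3B); 12..16  blocks  (4B, 4-aligned); 16..20  signature  (4B, 4-aligned); sizeof = 20, alignof = 4
0..1  version  (1B, 1-aligned)
1..2  -- padding (1B)
2..24  g  (22B, 2-aligned)
24..28  size  (4B, 4-aligned)
28..30  f  (2B, 2-aligned)
30..32  a  (2B, 2-aligned)
32..34  e  (2B, 2-aligned)
34..36  -- padding (2B)
36..56  reserved  (20B, 4-aligned)
56..57  c  (1B, 1-aligned)
57..60  -- padding (3B)
60..64  b  (4B, 4-aligned)
sizeof = 64, alignof = 4
— Header2 —
0..1  version  (1B, 1-aligned)
1..4  -- padding (3B)
4..24  reserved  (20B, 4-aligned)
24..46  g  (22B, 2-aligned)
46..47  c  (1B, 1-aligned)
47..48  -- padding (1B)
48..52  size  (4B, 4-aligned)
52..54  a  (2B, 2-aligned)
54..56  e  (2B, 2-aligned)
56..58  f  (2B, 2-aligned)
58..60  -- padding (2B)
60..64  b  (4B, 4-aligned)
sizeof = 64, alignof = 4
64 − 64 = 0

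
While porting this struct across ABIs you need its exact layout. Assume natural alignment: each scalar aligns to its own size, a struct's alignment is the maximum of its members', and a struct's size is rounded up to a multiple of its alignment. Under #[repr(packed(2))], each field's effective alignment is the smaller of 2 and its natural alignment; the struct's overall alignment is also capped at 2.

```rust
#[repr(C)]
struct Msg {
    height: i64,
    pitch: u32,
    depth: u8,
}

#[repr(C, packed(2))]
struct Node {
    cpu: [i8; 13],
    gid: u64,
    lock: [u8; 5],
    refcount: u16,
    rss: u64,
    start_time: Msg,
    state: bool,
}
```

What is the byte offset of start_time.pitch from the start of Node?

46

Msg: @0: height [8B, align 8] → 8; @8: pitch [4B, align 4] → 12; @12: depth [1B, align 1] → 13; +3 tail pad (align 8); size 16, align 8
@0: cpu [13B, align 1] → 13
+1 pad (align 2)
@14: gid [8B, align 2] → 22
@22: lock [5B, align 1] → 27
+1 pad (align 2)
@28: refcount [2B, align 2] → 30
@30: rss [8B, align 2] → 38
@38: start_time [16B, align 2] → 54
within Msg: pitch at 8
38 + 8 = 46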